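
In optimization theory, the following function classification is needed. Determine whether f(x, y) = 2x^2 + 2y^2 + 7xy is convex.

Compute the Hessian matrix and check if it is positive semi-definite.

f(x,y) = 2x^2 + 2y^2 + 7xy
Hessian H = [[4, 7], [7, 4]]
trace(H) = 8, det(H) = -33
Eigenvalues: (8 +/- sqrt(196)) / 2 = 11, -3
Since not both eigenvalues positive, f is neither convex nor concave.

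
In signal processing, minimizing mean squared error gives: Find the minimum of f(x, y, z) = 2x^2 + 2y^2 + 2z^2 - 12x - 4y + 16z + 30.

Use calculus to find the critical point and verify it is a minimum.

f(x,y,z) = 2x^2 + 2y^2 + 2z^2 - 12x - 4y + 16z + 30
df/dx = 4x + (-12) = 0 => x = 3
df/dy = 4y + (-4) = 0 => y = 1
df/dz = 4z + (16) = 0 => z = -4
f(3,1,-4) = 2*(3)^2 + 2*(1)^2 + 2*(-4)^2 + -12*(3) + -4*(1) + 16*(-4) + 30 = -22
Hessian is diagonal with entries 4, 4, 4 > 0, confirmed minimum.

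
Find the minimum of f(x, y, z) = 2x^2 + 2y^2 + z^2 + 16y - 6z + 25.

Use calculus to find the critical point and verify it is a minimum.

f(x,y,z) = 2x^2 + 2y^2 + z^2 + 16y - 6z + 25
df/dx = 4x + (0) = 0 => x = 0
df/dy = 4y + (16) = 0 => y = -4
df/dz = 2z + (-6) = 0 => z = 3
f(0,-4,3) = 2*(0)^2 + 2*(-4)^2 + 1*(3)^2 + 16*(-4) + -6*(3) + 25 = -16
Hessian is diagonal with entries 4, 4, 2 > 0, confirmed minimum.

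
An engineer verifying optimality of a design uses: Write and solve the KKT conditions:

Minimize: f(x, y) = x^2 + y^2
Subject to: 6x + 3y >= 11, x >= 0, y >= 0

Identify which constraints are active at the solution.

KKT conditions for min x^2 + y^2 s.t. 6x + 3y >= 11, x >= 0, y >= 0:
Stationarity: 2x = mu*6 + mu_x, 2y = mu*3 + mu_y, with mu, mu_x, mu_y >= 0
Complementary slackness: mu*(6x + 3y - 11) = 0, mu_x*x = 0, mu_y*y = 0
(0, 0) is infeasible (6*0 + 3*0 < 11), so if mu = 0 stationarity would force x = mu_x/2 >= 0, y = mu_y/2 >= 0 with mu_x*x = mu_y*y = 0, i.e. x = y = 0: contradiction. Hence mu > 0 and 6x + 3y = 11 is active.
Try x > 0, y > 0 (so mu_x = mu_y = 0): x = 6*mu/2, y = 3*mu/2
Substitute: 6*(6*mu/2) + 3*(3*mu/2) = 11
  mu*45/2 = 11 => mu = 22/45
x* = 22/15 > 0, y* = 11/15 > 0, consistent with mu_x = mu_y = 0.
f is convex and the constraints are linear, so this KKT point is the global minimum.
f* = 121/45
Active constraints: 6x + 3y >= 11 (holds with equality, mu = 22/45 > 0); x >= 0 and y >= 0 are inactive (mu_x = mu_y = 0).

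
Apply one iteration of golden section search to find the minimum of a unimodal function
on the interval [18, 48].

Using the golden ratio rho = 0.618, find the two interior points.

Golden section search on [18, 48].
Golden ratio rho = 0.618 (approx).
Interior points:
  x_1 = 18 + (1-0.618)*30 = 29.4600
  x_2 = 18 + 0.618*30 = 36.5400
Compare f(x_1) and f(x_2) to determine which subinterval to keep.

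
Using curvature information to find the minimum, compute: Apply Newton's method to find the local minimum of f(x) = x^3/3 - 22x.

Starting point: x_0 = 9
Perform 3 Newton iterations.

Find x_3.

f(x) = x^3/3 - 22x
f'(x) = x^2 - 22, f''(x) = 2x
Newton update: x_{n+1} = x_n - (x_n^2 - 22)/(2*x_n)
Step 1: x_0 = 9, f'=59, f''=18, x_1 = 103/18
Step 2: x_1 = 103/18, f'=3481/324, f''=103/9, x_2 = 17737/3708
Step 3: x_2 = 17737/3708, f'=12117361/13749264, f''=17737/1854, x_3 = 617084977/131537592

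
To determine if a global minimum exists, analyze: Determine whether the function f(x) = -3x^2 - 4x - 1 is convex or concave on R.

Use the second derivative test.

f(x) = -3x^2 - 4x - 1
f'(x) = -6x - 4
f''(x) = -6
Since f''(x) = -6 < 0 for all x, f is concave on R.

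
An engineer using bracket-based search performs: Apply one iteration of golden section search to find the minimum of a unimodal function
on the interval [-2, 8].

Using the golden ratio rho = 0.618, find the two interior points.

Golden section search on [-2, 8].
Golden ratio rho = 0.618 (approx).
Interior points:
  x_1 = -2 + (1-0.618)*10 = 1.8200
  x_2 = -2 + 0.618*10 = 4.1800
Compare f(x_1) and f(x_2) to determine which subinterval to keep.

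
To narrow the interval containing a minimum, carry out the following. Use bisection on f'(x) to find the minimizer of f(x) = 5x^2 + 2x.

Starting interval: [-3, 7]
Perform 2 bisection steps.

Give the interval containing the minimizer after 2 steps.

Finding critical point of f(x) = 5x^2 + 2x using bisection on f'(x) = 10x + 2.
f'(x) = 0 when x = -1/5.
Starting interval: [-3, 7]
Step 1: mid = 2, f'(mid) = 22, new interval = [-3, 2]
Step 2: mid = -1/2, f'(mid) = -3, new interval = [-1/2, 2]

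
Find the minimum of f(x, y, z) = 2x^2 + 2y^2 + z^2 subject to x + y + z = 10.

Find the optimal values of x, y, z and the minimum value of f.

Using Lagrange multipliers on f = 2x^2 + 2y^2 + z^2 with constraint x + y + z = 10:
Conditions: 2*2*x = lambda, 2*2*y = lambda, 2*1*z = lambda
So x = lambda/4, y = lambda/4, z = lambda/2
Substituting into constraint: lambda * (1) = 10
lambda = 10
x = 5/2, y = 5/2, z = 5
Minimum value = 50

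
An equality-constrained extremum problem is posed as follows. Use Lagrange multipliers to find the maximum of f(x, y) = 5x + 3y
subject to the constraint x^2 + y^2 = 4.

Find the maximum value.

Set up Lagrange conditions: grad f = lambda * grad g
  5 = 2*lambda*x
  3 = 2*lambda*y
From these: x/y = 5/3, so x = 5t, y = 3t for some t.
Substitute into constraint: (5t)^2 + (3t)^2 = 4
  t^2 * 34 = 4
  t = sqrt(4/34)
Maximum = 5*x + 3*y = (5^2 + 3^2)*t = 34 * sqrt(4/34) = sqrt(136)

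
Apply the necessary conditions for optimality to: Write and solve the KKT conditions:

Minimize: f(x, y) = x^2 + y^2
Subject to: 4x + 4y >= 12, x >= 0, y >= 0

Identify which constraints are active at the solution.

KKT conditions for min x^2 + y^2 s.t. 4x + 4y >= 12, x >= 0, y >= 0:
Stationarity: 2x = mu*4 + mu_x, 2y = mu*4 + mu_y, with mu, mu_x, mu_y >= 0
Complementary slackness: mu*(4x + 4y - 12) = 0, mu_x*x = 0, mu_y*y = 0
(0, 0) is infeasible (4*0 + 4*0 < 12), so if mu = 0 stationarity would force x = mu_x/2 >= 0, y = mu_y/2 >= 0 with mu_x*x = mu_y*y = 0, i.e. x = y = 0: contradiction. Hence mu > 0 and 4x + 4y = 12 is active.
Try x > 0, y > 0 (so mu_x = mu_y = 0): x = 4*mu/2, y = 4*mu/2
Substitute: 4*(4*mu/2) + 4*(4*mu/2) = 12
  mu*32/2 = 12 => mu = 3/4
x* = 3/2 > 0, y* = 3/2 > 0, consistent with mu_x = mu_y = 0.
f is convex and the constraints are linear, so this KKT point is the global minimum.
f* = 9/2
Active constraints: 4x + 4y >= 12 (holds with equality, mu = 3/4 > 0); x >= 0 and y >= 0 are inactive (mu_x = mu_y = 0).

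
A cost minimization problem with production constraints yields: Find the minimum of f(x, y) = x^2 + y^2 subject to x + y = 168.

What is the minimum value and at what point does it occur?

Substitute y = 168 - x into f(x,y) = x^2 + y^2:
g(x) = x^2 + (168 - x)^2 = 2x^2 - 336x + 28224
g'(x) = 4x - 336 = 0  =>  x = 84
y = 168 - 84 = 84
Minimum value = 84^2 + 84^2 = 14112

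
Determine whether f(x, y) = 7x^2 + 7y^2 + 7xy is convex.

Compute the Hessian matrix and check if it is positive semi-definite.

f(x,y) = 7x^2 + 7y^2 + 7xy
Hessian H = [[14, 7], [7, 14]]
trace(H) = 28, det(H) = 147
Eigenvalues: (28 +/- sqrt(196)) / 2 = 21, 7
Since both eigenvalues > 0, f is convex.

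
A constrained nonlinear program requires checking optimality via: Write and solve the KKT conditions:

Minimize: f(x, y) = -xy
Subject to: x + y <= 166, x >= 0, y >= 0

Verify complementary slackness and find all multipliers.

Problem: min -xy s.t. x + y <= 166 (multiplier lambda), x >= 0 (mu_x), y >= 0 (mu_y)
KKT stationarity: -y + lambda - mu_x = 0, -x + lambda - mu_y = 0, with lambda, mu_x, mu_y >= 0
Complementary slackness: lambda*(x + y - 166) = 0, mu_x*x = 0, mu_y*y = 0
If lambda = 0: y = -mu_x <= 0 and x = -mu_y <= 0 force x = y = 0 with f = 0; but x = y = 83 is feasible with f = -6889 < 0, so this is not the minimum. Hence lambda > 0 and x + y = 166.
Try x > 0, y > 0 (so mu_x = mu_y = 0): y = lambda, x = lambda => x = y = lambda
x + y = 166 => 2*lambda = 166 => lambda = 83
x* = y* = 83 > 0, consistent with mu_x = mu_y = 0.
(Any feasible point with x = 0 or y = 0 has f = 0 > -6889, so the minimum is not on those boundaries.)
min(-xy) = -6889 (i.e. max xy = 6889)
Multipliers: lambda = 83, mu_x = 0, mu_y = 0
Complementary slackness: lambda*(x + y - 166) = 83*(83 + 83 - 166) = 0, mu_x*x = 0*83 = 0, mu_y*y = 0*83 = 0. Satisfied.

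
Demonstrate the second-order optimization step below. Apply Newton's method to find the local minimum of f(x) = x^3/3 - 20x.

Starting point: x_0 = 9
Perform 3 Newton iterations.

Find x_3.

f(x) = x^3/3 - 20x
f'(x) = x^2 - 20, f''(x) = 2x
Newton update: x_{n+1} = x_n - (x_n^2 - 20)/(2*x_n)
Step 1: x_0 = 9, f'=61, f''=18, x_1 = 101/18
Step 2: x_1 = 101/18, f'=3721/324, f''=101/9, x_2 = 16681/3636
Step 3: x_2 = 16681/3636, f'=13845841/13220496, f''=16681/1818, x_3 = 542665681/121304232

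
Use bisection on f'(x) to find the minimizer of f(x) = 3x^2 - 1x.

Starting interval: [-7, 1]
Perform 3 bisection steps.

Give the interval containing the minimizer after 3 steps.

Finding critical point of f(x) = 3x^2 - 1x using bisection on f'(x) = 6x + -1.
f'(x) = 0 when x = 1/6.
Starting interval: [-7, 1]
Step 1: mid = -3, f'(mid) = -19, new interval = [-3, 1]
Step 2: mid = -1, f'(mid) = -7, new interval = [-1, 1]
Step 3: mid = 0, f'(mid) = -1, new interval = [0, 1]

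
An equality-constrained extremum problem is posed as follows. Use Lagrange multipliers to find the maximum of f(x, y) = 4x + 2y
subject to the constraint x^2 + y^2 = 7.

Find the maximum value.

Set up Lagrange conditions: grad f = lambda * grad g
  4 = 2*lambda*x
  2 = 2*lambda*y
From these: x/y = 4/2, so x = 4t, y = 2t for some t.
Substitute into constraint: (4t)^2 + (2t)^2 = 7
  t^2 * 20 = 7
  t = sqrt(7/20)
Maximum = 4*x + 2*y = (4^2 + 2^2)*t = 20 * sqrt(7/20) = sqrt(140)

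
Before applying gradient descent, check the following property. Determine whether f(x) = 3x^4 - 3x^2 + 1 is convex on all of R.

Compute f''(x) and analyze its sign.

f(x) = 3x^4 - 3x^2 + 1
f'(x) = 12x^3 + -6x
f''(x) = 36x^2 + -6
f''(0) = -6 < 0, so not convex near x = 0
Therefore, f is not globally convex on R.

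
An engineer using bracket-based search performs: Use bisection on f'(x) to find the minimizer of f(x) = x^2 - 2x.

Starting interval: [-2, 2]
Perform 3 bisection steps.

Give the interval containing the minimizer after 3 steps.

Finding critical point of f(x) = x^2 - 2x using bisection on f'(x) = 2x + -2.
f'(x) = 0 when x = 1.
Starting interval: [-2, 2]
Step 1: mid = 0, f'(mid) = -2, new interval = [0, 2]
Step 2: mid = 1, f'(mid) = 0, new interval = [1, 1]
Step 3: mid = 1, f'(mid) = 0, new interval = [1, 1]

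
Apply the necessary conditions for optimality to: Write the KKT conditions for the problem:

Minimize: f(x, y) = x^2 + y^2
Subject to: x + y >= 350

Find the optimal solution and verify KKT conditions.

KKT conditions for min x^2 + y^2 s.t. x + y >= 350:
Stationarity: 2x = mu, 2y = mu
So x = y = mu/2.
Complementary slackness: mu*(x + y - 350) = 0
Primal feasibility: x + y >= 350; dual feasibility: mu >= 0
If mu = 0 then x = y = 0, but 0 + 0 < 350 is infeasible, so the constraint is active.
Constraint active: x + y = 2*(mu/2) = 350 => mu = 350
x = y = 175, f = 61250
Verify: stationarity 2*175 = 350 = mu; primal 175 + 175 = 350 >= 350; dual mu = 350 >= 0; complementary slackness 350*(350 - 350) = 0. All KKT conditions hold.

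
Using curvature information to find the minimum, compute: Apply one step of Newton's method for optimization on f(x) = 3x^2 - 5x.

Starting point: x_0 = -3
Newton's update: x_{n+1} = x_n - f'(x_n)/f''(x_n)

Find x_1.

f(x) = 3x^2 - 5x
f'(x) = 6x + (-5), f''(x) = 6
Newton step: x_1 = x_0 - f'(x_0)/f''(x_0)
f'(-3) = -23
x_1 = -3 - -23/6 = 5/6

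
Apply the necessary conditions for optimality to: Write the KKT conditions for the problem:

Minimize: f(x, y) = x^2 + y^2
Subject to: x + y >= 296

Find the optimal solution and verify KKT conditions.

KKT conditions for min x^2 + y^2 s.t. x + y >= 296:
Stationarity: 2x = mu, 2y = mu
So x = y = mu/2.
Complementary slackness: mu*(x + y - 296) = 0
Primal feasibility: x + y >= 296; dual feasibility: mu >= 0
If mu = 0 then x = y = 0, but 0 + 0 < 296 is infeasible, so the constraint is active.
Constraint active: x + y = 2*(mu/2) = 296 => mu = 296
x = y = 148, f = 43808
Verify: stationarity 2*148 = 296 = mu; primal 148 + 148 = 296 >= 296; dual mu = 296 >= 0; complementary slackness 296*(296 - 296) = 0. All KKT conditions hold.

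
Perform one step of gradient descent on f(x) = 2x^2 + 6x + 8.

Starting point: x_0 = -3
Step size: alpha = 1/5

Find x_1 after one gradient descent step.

f(x) = 2x^2 + 6x + 8
f'(x) = 4x + 6
f'(-3) = 4*-3 + (6) = -6
x_1 = x_0 - alpha * f'(x_0) = -3 - 1/5 * -6 = -9/5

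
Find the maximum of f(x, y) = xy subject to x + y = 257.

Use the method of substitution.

Substitute y = 257 - x into f(x,y) = xy:
g(x) = x(257 - x) = 257x - x^2
g'(x) = 257 - 2x = 0  =>  x = 257/2
y = 257 - 257/2 = 257/2
Maximum value = (257/2) * (257/2) = 66049/4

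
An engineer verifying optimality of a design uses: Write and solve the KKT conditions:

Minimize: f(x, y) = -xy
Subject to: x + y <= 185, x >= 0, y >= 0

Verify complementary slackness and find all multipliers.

Problem: min -xy s.t. x + y <= 185 (multiplier lambda), x >= 0 (mu_x), y >= 0 (mu_y)
KKT stationarity: -y + lambda - mu_x = 0, -x + lambda - mu_y = 0, with lambda, mu_x, mu_y >= 0
Complementary slackness: lambda*(x + y - 185) = 0, mu_x*x = 0, mu_y*y = 0
If lambda = 0: y = -mu_x <= 0 and x = -mu_y <= 0 force x = y = 0 with f = 0; but x = y = 185/2 is feasible with f = -34225/4 < 0, so this is not the minimum. Hence lambda > 0 and x + y = 185.
Try x > 0, y > 0 (so mu_x = mu_y = 0): y = lambda, x = lambda => x = y = lambda
x + y = 185 => 2*lambda = 185 => lambda = 185/2
x* = y* = 185/2 > 0, consistent with mu_x = mu_y = 0.
(Any feasible point with x = 0 or y = 0 has f = 0 > -34225/4, so the minimum is not on those boundaries.)
min(-xy) = -34225/4 (i.e. max xy = 34225/4)
Multipliers: lambda = 185/2, mu_x = 0, mu_y = 0
Complementary slackness: lambda*(x + y - 185) = 185/2*(185/2 + 185/2 - 185) = 0, mu_x*x = 0*185/2 = 0, mu_y*y = 0*185/2 = 0. Satisfied.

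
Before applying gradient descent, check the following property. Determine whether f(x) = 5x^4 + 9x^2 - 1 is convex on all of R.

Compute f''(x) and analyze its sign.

f(x) = 5x^4 + 9x^2 - 1
f'(x) = 20x^3 + 18x
f''(x) = 60x^2 + 18
f''(x) = 60x^2 + 18 >= 18 > 0 for all x
Therefore, f is convex on R.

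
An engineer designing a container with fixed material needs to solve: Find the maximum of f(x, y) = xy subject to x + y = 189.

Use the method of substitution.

Substitute y = 189 - x into f(x,y) = xy:
g(x) = x(189 - x) = 189x - x^2
g'(x) = 189 - 2x = 0  =>  x = 189/2
y = 189 - 189/2 = 189/2
Maximum value = (189/2) * (189/2) = 35721/4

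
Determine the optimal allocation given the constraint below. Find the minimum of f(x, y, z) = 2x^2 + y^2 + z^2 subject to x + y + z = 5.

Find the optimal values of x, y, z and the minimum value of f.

Using Lagrange multipliers on f = 2x^2 + y^2 + z^2 with constraint x + y + z = 5:
Conditions: 2*2*x = lambda, 2*1*y = lambda, 2*1*z = lambda
So x = lambda/4, y = lambda/2, z = lambda/2
Substituting into constraint: lambda * (5/4) = 5
lambda = 4
x = 1, y = 2, z = 2
Minimum value = 10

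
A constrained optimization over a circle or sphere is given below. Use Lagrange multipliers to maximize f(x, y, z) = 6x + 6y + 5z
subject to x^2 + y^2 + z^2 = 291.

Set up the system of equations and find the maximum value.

Lagrange conditions: 6 = 2*lambda*x, 6 = 2*lambda*y, 5 = 2*lambda*z
So x:6 = y:6 = z:5, i.e. x = 6t, y = 6t, z = 5t
Constraint: t^2*(6^2 + 6^2 + 5^2) = 291
  t^2 * 97 = 291  =>  t = sqrt(3)
Maximum = 6*6t + 6*6t + 5*5t = 97*sqrt(3) = sqrt(28227)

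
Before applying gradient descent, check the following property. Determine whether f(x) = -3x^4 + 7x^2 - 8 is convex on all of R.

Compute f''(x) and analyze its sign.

f(x) = -3x^4 + 7x^2 - 8
f'(x) = -12x^3 + 14x
f''(x) = -36x^2 + 14
f''(x) = -36x^2 + 14 -> -inf as |x| -> inf
Therefore, f is not globally convex on R.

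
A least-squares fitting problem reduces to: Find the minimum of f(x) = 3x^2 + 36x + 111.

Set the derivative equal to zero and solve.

f(x) = 3x^2 + 36x + 111
f'(x) = 6x + (36) = 0
x = -36/6 = -6
f(-6) = 3
Since f''(x) = 6 > 0, this is a minimum.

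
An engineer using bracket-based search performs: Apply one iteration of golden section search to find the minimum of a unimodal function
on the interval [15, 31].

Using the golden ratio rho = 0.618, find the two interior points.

Golden section search on [15, 31].
Golden ratio rho = 0.618 (approx).
Interior points:
  x_1 = 15 + (1-0.618)*16 = 21.1120
  x_2 = 15 + 0.618*16 = 24.8880
Compare f(x_1) and f(x_2) to determine which subinterval to keep.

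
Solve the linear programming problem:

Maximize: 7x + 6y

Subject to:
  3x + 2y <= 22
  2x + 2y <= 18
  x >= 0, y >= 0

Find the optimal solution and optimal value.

Feasible vertices: (0, 0), (0, 9), (4, 5), (22/3, 0)
Objective 7x + 6y at each:
  (0, 0): 0
  (0, 9): 54
  (4, 5): 58
  (22/3, 0): 154/3
Maximum is 58 at (4, 5).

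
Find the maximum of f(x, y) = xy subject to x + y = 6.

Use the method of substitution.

Substitute y = 6 - x into f(x,y) = xy:
g(x) = x(6 - x) = 6x - x^2
g'(x) = 6 - 2x = 0  =>  x = 3
y = 6 - 3 = 3
Maximum value = 3 * 3 = 9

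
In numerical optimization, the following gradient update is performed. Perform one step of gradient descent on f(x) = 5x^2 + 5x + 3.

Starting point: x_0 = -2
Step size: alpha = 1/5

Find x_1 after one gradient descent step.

f(x) = 5x^2 + 5x + 3
f'(x) = 10x + 5
f'(-2) = 10*-2 + (5) = -15
x_1 = x_0 - alpha * f'(x_0) = -2 - 1/5 * -15 = 1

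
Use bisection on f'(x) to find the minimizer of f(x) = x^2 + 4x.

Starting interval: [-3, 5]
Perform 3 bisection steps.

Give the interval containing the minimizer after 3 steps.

Finding critical point of f(x) = x^2 + 4x using bisection on f'(x) = 2x + 4.
f'(x) = 0 when x = -2.
Starting interval: [-3, 5]
Step 1: mid = 1, f'(mid) = 6, new interval = [-3, 1]
Step 2: mid = -1, f'(mid) = 2, new interval = [-3, -1]
Step 3: mid = -2, f'(mid) = 0, new interval = [-2, -2]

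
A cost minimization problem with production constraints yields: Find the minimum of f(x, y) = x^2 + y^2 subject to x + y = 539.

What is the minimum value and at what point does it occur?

Substitute y = 539 - x into f(x,y) = x^2 + y^2:
g(x) = x^2 + (539 - x)^2 = 2x^2 - 1078x + 290521
g'(x) = 4x - 1078 = 0  =>  x = 539/2
y = 539 - 539/2 = 539/2
Minimum value = (539/2)^2 + (539/2)^2 = 290521/2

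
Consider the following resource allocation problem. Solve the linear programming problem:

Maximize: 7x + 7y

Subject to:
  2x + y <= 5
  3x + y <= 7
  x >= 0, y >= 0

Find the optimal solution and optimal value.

Feasible vertices: (0, 0), (0, 5), (2, 1), (7/3, 0)
Objective 7x + 7y at each:
  (0, 0): 0
  (0, 5): 35
  (2, 1): 21
  (7/3, 0): 49/3
Maximum is 35 at (0, 5).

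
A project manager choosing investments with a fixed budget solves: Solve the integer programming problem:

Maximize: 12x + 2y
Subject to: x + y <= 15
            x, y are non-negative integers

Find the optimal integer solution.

Objective: 12x + 2y, constraint: x + y <= 15
Coefficient of x is 12 >= coefficient of y is 2, so allocate the entire budget to x.
Optimal: x = 15, y = 0, value = 180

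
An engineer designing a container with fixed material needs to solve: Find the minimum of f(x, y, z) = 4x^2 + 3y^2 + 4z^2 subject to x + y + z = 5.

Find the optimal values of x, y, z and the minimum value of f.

Using Lagrange multipliers on f = 4x^2 + 3y^2 + 4z^2 with constraint x + y + z = 5:
Conditions: 2*4*x = lambda, 2*3*y = lambda, 2*4*z = lambda
So x = lambda/8, y = lambda/6, z = lambda/8
Substituting into constraint: lambda * (5/12) = 5
lambda = 12
x = 3/2, y = 2, z = 3/2
Minimum value = 30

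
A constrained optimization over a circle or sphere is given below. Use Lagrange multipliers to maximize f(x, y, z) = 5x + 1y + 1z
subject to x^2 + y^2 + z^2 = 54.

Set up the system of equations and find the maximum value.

Lagrange conditions: 5 = 2*lambda*x, 1 = 2*lambda*y, 1 = 2*lambda*z
So x:5 = y:1 = z:1, i.e. x = 5t, y = 1t, z = 1t
Constraint: t^2*(5^2 + 1^2 + 1^2) = 54
  t^2 * 27 = 54  =>  t = sqrt(2)
Maximum = 5*5t + 1*1t + 1*1t = 27*sqrt(2) = sqrt(1458)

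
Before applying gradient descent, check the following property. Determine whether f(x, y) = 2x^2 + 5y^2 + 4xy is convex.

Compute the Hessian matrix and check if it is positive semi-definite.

f(x,y) = 2x^2 + 5y^2 + 4xy
Hessian H = [[4, 4], [4, 10]]
trace(H) = 14, det(H) = 24
Eigenvalues: (14 +/- sqrt(100)) / 2 = 12, 2
Since both eigenvalues > 0, f is convex.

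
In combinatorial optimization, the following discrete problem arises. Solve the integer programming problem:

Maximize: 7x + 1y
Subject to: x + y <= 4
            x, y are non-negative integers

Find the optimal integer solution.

Objective: 7x + 1y, constraint: x + y <= 4
Coefficient of x is 7 >= coefficient of y is 1, so allocate the entire budget to x.
Optimal: x = 4, y = 0, value = 28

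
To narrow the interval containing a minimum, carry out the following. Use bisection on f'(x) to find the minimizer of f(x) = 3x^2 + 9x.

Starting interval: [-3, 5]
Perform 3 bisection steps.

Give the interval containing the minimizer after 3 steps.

Finding critical point of f(x) = 3x^2 + 9x using bisection on f'(x) = 6x + 9.
f'(x) = 0 when x = -3/2.
Starting interval: [-3, 5]
Step 1: mid = 1, f'(mid) = 15, new interval = [-3, 1]
Step 2: mid = -1, f'(mid) = 3, new interval = [-3, -1]
Step 3: mid = -2, f'(mid) = -3, new interval = [-2, -1]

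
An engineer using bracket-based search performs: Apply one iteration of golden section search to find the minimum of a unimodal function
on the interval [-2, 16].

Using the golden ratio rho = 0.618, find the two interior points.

Golden section search on [-2, 16].
Golden ratio rho = 0.618 (approx).
Interior points:
  x_1 = -2 + (1-0.618)*18 = 4.8760
  x_2 = -2 + 0.618*18 = 9.1240
Compare f(x_1) and f(x_2) to determine which subinterval to keep.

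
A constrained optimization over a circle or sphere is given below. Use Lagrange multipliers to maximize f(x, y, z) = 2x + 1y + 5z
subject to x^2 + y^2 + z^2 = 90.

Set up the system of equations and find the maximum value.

Lagrange conditions: 2 = 2*lambda*x, 1 = 2*lambda*y, 5 = 2*lambda*z
So x:2 = y:1 = z:5, i.e. x = 2t, y = 1t, z = 5t
Constraint: t^2*(2^2 + 1^2 + 5^2) = 90
  t^2 * 30 = 90  =>  t = sqrt(3)
Maximum = 2*2t + 1*1t + 5*5t = 30*sqrt(3) = sqrt(2700)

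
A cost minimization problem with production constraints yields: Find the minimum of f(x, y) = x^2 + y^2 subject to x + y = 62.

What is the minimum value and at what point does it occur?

Substitute y = 62 - x into f(x,y) = x^2 + y^2:
g(x) = x^2 + (62 - x)^2 = 2x^2 - 124x + 3844
g'(x) = 4x - 124 = 0  =>  x = 31
y = 62 - 31 = 31
Minimum value = 31^2 + 31^2 = 1922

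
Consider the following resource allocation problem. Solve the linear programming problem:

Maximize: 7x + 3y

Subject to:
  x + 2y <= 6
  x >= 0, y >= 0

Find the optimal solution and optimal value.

The feasible region has vertices at [(0, 0), (6, 0), (0, 3)].
Checking objective 7x + 3y at each vertex:
  (0, 0): 7*0 + 3*0 = 0
  (6, 0): 7*6 + 3*0 = 42
  (0, 3): 7*0 + 3*3 = 9
Maximum is 42 at (6, 0).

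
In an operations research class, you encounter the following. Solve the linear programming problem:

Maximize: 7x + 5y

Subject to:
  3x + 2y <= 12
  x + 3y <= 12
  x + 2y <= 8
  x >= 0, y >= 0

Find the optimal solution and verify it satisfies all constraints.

Feasible vertices: (0, 0), (0, 4), (2, 3), (4, 0)
Objective 7x + 5y at each vertex:
  (0, 0): 0
  (0, 4): 20
  (2, 3): 29
  (4, 0): 28
Maximum is 29 at (2, 3).
Verify constraints at (x, y) = (2, 3):
  3*2 + 2*3 = 12 <= 12 (active)
  1*2 + 3*3 = 11 <= 12
  1*2 + 2*3 = 8 <= 8 (active)
  x = 2 >= 0, y = 3 >= 0. All constraints satisfied.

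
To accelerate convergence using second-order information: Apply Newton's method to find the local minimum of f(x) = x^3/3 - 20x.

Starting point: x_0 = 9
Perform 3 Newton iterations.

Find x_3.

f(x) = x^3/3 - 20x
f'(x) = x^2 - 20, f''(x) = 2x
Newton update: x_{n+1} = x_n - (x_n^2 - 20)/(2*x_n)
Step 1: x_0 = 9, f'=61, f''=18, x_1 = 101/18
Step 2: x_1 = 101/18, f'=3721/324, f''=101/9, x_2 = 16681/3636
Step 3: x_2 = 16681/3636, f'=13845841/13220496, f''=16681/1818, x_3 = 542665681/121304232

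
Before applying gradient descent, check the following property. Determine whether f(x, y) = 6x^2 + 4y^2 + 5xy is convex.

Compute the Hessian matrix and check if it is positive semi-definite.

f(x,y) = 6x^2 + 4y^2 + 5xy
Hessian H = [[12, 5], [5, 8]]
trace(H) = 20, det(H) = 71
Eigenvalues: (20 +/- sqrt(116)) / 2 = 15.39, 4.615
Since both eigenvalues > 0, f is convex.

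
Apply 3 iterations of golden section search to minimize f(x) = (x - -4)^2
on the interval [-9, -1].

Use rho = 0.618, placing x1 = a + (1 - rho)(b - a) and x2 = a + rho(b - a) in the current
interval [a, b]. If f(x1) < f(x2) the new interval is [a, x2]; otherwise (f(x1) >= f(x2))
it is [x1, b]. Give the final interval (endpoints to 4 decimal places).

Golden section search for min of f(x) = (x - -4)^2 on [-9, -1].
Each step: x1 = a + (1 - rho)(b - a), x2 = a + rho(b - a); if f(x1) < f(x2) keep [a, x2], otherwise keep [x1, b].
Step 1: [-9.0000, -1.0000], x1=-5.9440 (f=3.7791), x2=-4.0560 (f=0.0031); f(x1) > f(x2) => keep [-5.9440, -1.0000]
Step 2: [-5.9440, -1.0000], x1=-4.0554 (f=0.0031), x2=-2.8886 (f=1.2352); f(x1) < f(x2) => keep [-5.9440, -2.8886]
Step 3: [-5.9440, -2.8886], x1=-4.7768 (f=0.6035), x2=-4.0558 (f=0.0031); f(x1) > f(x2) => keep [-4.7768, -2.8886]
Final interval: [-4.7768, -2.8886]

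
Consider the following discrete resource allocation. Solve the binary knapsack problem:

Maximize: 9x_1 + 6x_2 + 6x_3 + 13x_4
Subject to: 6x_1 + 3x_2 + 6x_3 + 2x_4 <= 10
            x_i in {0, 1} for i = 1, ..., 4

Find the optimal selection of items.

Items: item 1 (v=9, w=6), item 2 (v=6, w=3), item 3 (v=6, w=6), item 4 (v=13, w=2)
Capacity: 10
Checking all 16 subsets (w = total weight, v = total value):
  {}: w = 0, v = 0
  {1}: w = 6, v = 9
  {2}: w = 3, v = 6
  {3}: w = 6, v = 6
  {4}: w = 2, v = 13
  {1, 2}: w = 9, v = 15
  {1, 3}: w = 12 > 10, infeasible
  {1, 4}: w = 8, v = 22
  {2, 3}: w = 9, v = 12
  {2, 4}: w = 5, v = 19
  {3, 4}: w = 8, v = 19
  {1, 2, 3}: w = 15 > 10, infeasible
  {1, 2, 4}: w = 11 > 10, infeasible
  {1, 3, 4}: w = 14 > 10, infeasible
  {2, 3, 4}: w = 11 > 10, infeasible
  {1, 2, 3, 4}: w = 17 > 10, infeasible
Best feasible subset: items [1, 4]
Total weight: 8 <= 10, total value: 22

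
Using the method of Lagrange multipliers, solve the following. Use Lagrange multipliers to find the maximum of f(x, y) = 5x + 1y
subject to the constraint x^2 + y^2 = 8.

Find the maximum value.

Set up Lagrange conditions: grad f = lambda * grad g
  5 = 2*lambda*x
  1 = 2*lambda*y
From these: x/y = 5/1, so x = 5t, y = 1t for some t.
Substitute into constraint: (5t)^2 + (1t)^2 = 8
  t^2 * 26 = 8
  t = sqrt(8/26)
Maximum = 5*x + 1*y = (5^2 + 1^2)*t = 26 * sqrt(8/26) = sqrt(208)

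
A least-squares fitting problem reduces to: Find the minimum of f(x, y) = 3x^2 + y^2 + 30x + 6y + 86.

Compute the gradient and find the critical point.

f(x,y) = 3x^2 + y^2 + 30x + 6y + 86
df/dx = 6x + (30) = 0  =>  x = -5
df/dy = 2y + (6) = 0  =>  y = -3
f(-5, -3) = 3*(-5)^2 + 1*(-3)^2 + 30*(-5) + 6*(-3) + 86 = 2
Hessian is diagonal with entries 6, 2 > 0, so this is a minimum.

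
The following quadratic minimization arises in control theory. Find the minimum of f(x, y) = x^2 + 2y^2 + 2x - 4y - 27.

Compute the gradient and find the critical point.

f(x,y) = x^2 + 2y^2 + 2x - 4y - 27
df/dx = 2x + (2) = 0  =>  x = -1
df/dy = 4y + (-4) = 0  =>  y = 1
f(-1, 1) = 1*(-1)^2 + 2*(1)^2 + 2*(-1) + -4*(1) + -27 = -30
Hessian is diagonal with entries 2, 4 > 0, so this is a minimum.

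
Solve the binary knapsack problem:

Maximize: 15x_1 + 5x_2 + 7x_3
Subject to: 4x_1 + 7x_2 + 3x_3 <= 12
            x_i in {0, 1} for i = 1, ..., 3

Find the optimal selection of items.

Items: item 1 (v=15, w=4), item 2 (v=5, w=7), item 3 (v=7, w=3)
Capacity: 12
Checking all 8 subsets (w = total weight, v = total value):
  {}: w = 0, v = 0
  {1}: w = 4, v = 15
  {2}: w = 7, v = 5
  {3}: w = 3, v = 7
  {1, 2}: w = 11, v = 20
  {1, 3}: w = 7, v = 22
  {2, 3}: w = 10, v = 12
  {1, 2, 3}: w = 14 > 12, infeasible
Best feasible subset: items [1, 3]
Total weight: 7 <= 12, total value: 22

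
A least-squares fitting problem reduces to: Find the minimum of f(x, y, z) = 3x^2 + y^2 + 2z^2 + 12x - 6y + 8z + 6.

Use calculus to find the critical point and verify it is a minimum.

f(x,y,z) = 3x^2 + y^2 + 2z^2 + 12x - 6y + 8z + 6
df/dx = 6x + (12) = 0 => x = -2
df/dy = 2y + (-6) = 0 => y = 3
df/dz = 4z + (8) = 0 => z = -2
f(-2,3,-2) = 3*(-2)^2 + 1*(3)^2 + 2*(-2)^2 + 12*(-2) + -6*(3) + 8*(-2) + 6 = -23
Hessian is diagonal with entries 6, 2, 4 > 0, confirmed minimum.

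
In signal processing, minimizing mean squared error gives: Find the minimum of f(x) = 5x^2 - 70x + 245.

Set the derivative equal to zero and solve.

f(x) = 5x^2 - 70x + 245
f'(x) = 10x + (-70) = 0
x = 70/10 = 7
f(7) = 0
Since f''(x) = 10 > 0, this is a minimum.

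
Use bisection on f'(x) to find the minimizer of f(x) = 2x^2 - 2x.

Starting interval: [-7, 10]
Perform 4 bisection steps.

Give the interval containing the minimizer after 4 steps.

Finding critical point of f(x) = 2x^2 - 2x using bisection on f'(x) = 4x + -2.
f'(x) = 0 when x = 1/2.
Starting interval: [-7, 10]
Step 1: mid = 3/2, f'(mid) = 4, new interval = [-7, 3/2]
Step 2: mid = -11/4, f'(mid) = -13, new interval = [-11/4, 3/2]
Step 3: mid = -5/8, f'(mid) = -9/2, new interval = [-5/8, 3/2]
Step 4: mid = 7/16, f'(mid) = -1/4, new interval = [7/16, 3/2]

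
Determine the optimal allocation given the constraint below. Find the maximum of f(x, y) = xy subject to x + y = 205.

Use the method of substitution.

Substitute y = 205 - x into f(x,y) = xy:
g(x) = x(205 - x) = 205x - x^2
g'(x) = 205 - 2x = 0  =>  x = 205/2
y = 205 - 205/2 = 205/2
Maximum value = (205/2) * (205/2) = 42025/4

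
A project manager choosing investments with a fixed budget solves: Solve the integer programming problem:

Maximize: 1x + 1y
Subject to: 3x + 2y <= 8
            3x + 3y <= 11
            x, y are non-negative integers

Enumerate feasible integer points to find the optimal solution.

Constraint 1: 3x + 2y <= 8
Constraint 2: 3x + 3y <= 11
Feasible x range (need y >= 0): 0 <= x <= min(8/3, 11/3) => x in {0, ..., 2}.
Enumerate feasible integer points row by row (the coefficient of y is 1 > 0, so for each x the largest feasible y gives the best value):
  x = 0: y <= min((8 - 3*0)/2, (11 - 3*0)/3) => y in {0, ..., 3}; best 1*0 + 1*3 = 3
  x = 1: y <= min((8 - 3*1)/2, (11 - 3*1)/3) => y in {0, ..., 2}; best 1*1 + 1*2 = 3
  x = 2: y <= min((8 - 3*2)/2, (11 - 3*2)/3) => y in {0, ..., 1}; best 1*2 + 1*1 = 3
The maximum 1x + 1y = 3 is achieved at x = 0, y = 3.
(The same value 3 is also attained at (1, 2), (2, 1).)
Check: 3*0 + 2*3 = 6 <= 8 and 3*0 + 3*3 = 9 <= 11.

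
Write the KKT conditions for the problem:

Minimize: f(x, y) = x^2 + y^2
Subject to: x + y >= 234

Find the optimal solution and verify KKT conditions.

KKT conditions for min x^2 + y^2 s.t. x + y >= 234:
Stationarity: 2x = mu, 2y = mu
So x = y = mu/2.
Complementary slackness: mu*(x + y - 234) = 0
Primal feasibility: x + y >= 234; dual feasibility: mu >= 0
If mu = 0 then x = y = 0, but 0 + 0 < 234 is infeasible, so the constraint is active.
Constraint active: x + y = 2*(mu/2) = 234 => mu = 234
x = y = 117, f = 27378
Verify: stationarity 2*117 = 234 = mu; primal 117 + 117 = 234 >= 234; dual mu = 234 >= 0; complementary slackness 234*(234 - 234) = 0. All KKT conditions hold.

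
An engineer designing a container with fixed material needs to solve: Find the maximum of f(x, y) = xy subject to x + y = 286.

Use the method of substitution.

Substitute y = 286 - x into f(x,y) = xy:
g(x) = x(286 - x) = 286x - x^2
g'(x) = 286 - 2x = 0  =>  x = 143
y = 286 - 143 = 143
Maximum value = 143 * 143 = 20449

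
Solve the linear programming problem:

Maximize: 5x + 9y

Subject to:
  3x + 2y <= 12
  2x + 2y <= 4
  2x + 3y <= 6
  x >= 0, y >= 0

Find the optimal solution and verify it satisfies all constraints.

Feasible vertices: (0, 0), (0, 2), (2, 0)
Objective 5x + 9y at each vertex:
  (0, 0): 0
  (0, 2): 18
  (2, 0): 10
Maximum is 18 at (0, 2).
Verify constraints at (x, y) = (0, 2):
  3*0 + 2*2 = 4 <= 12
  2*0 + 2*2 = 4 <= 4 (active)
  2*0 + 3*2 = 6 <= 6 (active)
  x = 0 >= 0, y = 2 >= 0. All constraints satisfied.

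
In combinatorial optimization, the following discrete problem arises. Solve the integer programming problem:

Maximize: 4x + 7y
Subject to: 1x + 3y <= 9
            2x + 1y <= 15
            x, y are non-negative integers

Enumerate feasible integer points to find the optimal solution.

Constraint 1: 1x + 3y <= 9
Constraint 2: 2x + 1y <= 15
Feasible x range (need y >= 0): 0 <= x <= min(9/1, 15/2) => x in {0, ..., 7}.
Enumerate feasible integer points row by row (the coefficient of y is 7 > 0, so for each x the largest feasible y gives the best value):
  x = 0: y <= min((9 - 1*0)/3, (15 - 2*0)/1) => y in {0, ..., 3}; best 4*0 + 7*3 = 21
  x = 1: y <= min((9 - 1*1)/3, (15 - 2*1)/1) => y in {0, ..., 2}; best 4*1 + 7*2 = 18
  x = 2: y <= min((9 - 1*2)/3, (15 - 2*2)/1) => y in {0, ..., 2}; best 4*2 + 7*2 = 22
  x = 3: y <= min((9 - 1*3)/3, (15 - 2*3)/1) => y in {0, ..., 2}; best 4*3 + 7*2 = 26
  x = 4: y <= min((9 - 1*4)/3, (15 - 2*4)/1) => y in {0, ..., 1}; best 4*4 + 7*1 = 23
  x = 5: y <= min((9 - 1*5)/3, (15 - 2*5)/1) => y in {0, ..., 1}; best 4*5 + 7*1 = 27
  x = 6: y <= min((9 - 1*6)/3, (15 - 2*6)/1) => y in {0, ..., 1}; best 4*6 + 7*1 = 31
  x = 7: y <= min((9 - 1*7)/3, (15 - 2*7)/1) => y in {0}; best 4*7 + 7*0 = 28
The maximum 4x + 7y = 31 is achieved at x = 6, y = 1.
Check: 1*6 + 3*1 = 9 <= 9 and 2*6 + 1*1 = 13 <= 15.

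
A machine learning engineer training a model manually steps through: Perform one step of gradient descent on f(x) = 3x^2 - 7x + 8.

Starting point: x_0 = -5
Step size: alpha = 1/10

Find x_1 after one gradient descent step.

f(x) = 3x^2 - 7x + 8
f'(x) = 6x - 7
f'(-5) = 6*-5 + (-7) = -37
x_1 = x_0 - alpha * f'(x_0) = -5 - 1/10 * -37 = -13/10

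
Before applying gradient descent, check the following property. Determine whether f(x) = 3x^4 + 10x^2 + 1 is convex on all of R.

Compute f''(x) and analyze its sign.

f(x) = 3x^4 + 10x^2 + 1
f'(x) = 12x^3 + 20x
f''(x) = 36x^2 + 20
f''(x) = 36x^2 + 20 >= 20 > 0 for all x
Therefore, f is convex on R.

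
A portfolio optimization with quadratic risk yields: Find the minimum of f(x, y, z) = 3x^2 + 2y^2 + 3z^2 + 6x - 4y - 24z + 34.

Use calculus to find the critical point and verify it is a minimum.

f(x,y,z) = 3x^2 + 2y^2 + 3z^2 + 6x - 4y - 24z + 34
df/dx = 6x + (6) = 0 => x = -1
df/dy = 4y + (-4) = 0 => y = 1
df/dz = 6z + (-24) = 0 => z = 4
f(-1,1,4) = 3*(-1)^2 + 2*(1)^2 + 3*(4)^2 + 6*(-1) + -4*(1) + -24*(4) + 34 = -19
Hessian is diagonal with entries 6, 4, 6 > 0, confirmed minimum.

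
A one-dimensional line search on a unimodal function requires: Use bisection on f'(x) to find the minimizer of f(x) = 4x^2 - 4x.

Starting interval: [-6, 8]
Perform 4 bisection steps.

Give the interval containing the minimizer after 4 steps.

Finding critical point of f(x) = 4x^2 - 4x using bisection on f'(x) = 8x + -4.
f'(x) = 0 when x = 1/2.
Starting interval: [-6, 8]
Step 1: mid = 1, f'(mid) = 4, new interval = [-6, 1]
Step 2: mid = -5/2, f'(mid) = -24, new interval = [-5/2, 1]
Step 3: mid = -3/4, f'(mid) = -10, new interval = [-3/4, 1]
Step 4: mid = 1/8, f'(mid) = -3, new interval = [1/8, 1]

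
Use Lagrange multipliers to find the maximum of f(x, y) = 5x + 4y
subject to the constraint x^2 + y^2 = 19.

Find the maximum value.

Set up Lagrange conditions: grad f = lambda * grad g
  5 = 2*lambda*x
  4 = 2*lambda*y
From these: x/y = 5/4, so x = 5t, y = 4t for some t.
Substitute into constraint: (5t)^2 + (4t)^2 = 19
  t^2 * 41 = 19
  t = sqrt(19/41)
Maximum = 5*x + 4*y = (5^2 + 4^2)*t = 41 * sqrt(19/41) = sqrt(779)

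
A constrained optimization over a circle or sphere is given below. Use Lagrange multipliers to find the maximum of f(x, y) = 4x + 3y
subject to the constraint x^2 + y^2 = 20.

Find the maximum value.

Set up Lagrange conditions: grad f = lambda * grad g
  4 = 2*lambda*x
  3 = 2*lambda*y
From these: x/y = 4/3, so x = 4t, y = 3t for some t.
Substitute into constraint: (4t)^2 + (3t)^2 = 20
  t^2 * 25 = 20
  t = sqrt(20/25)
Maximum = 4*x + 3*y = (4^2 + 3^2)*t = 25 * sqrt(20/25) = sqrt(500)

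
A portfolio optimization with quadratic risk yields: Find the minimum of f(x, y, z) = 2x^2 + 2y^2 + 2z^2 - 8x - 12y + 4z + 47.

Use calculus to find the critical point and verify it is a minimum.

f(x,y,z) = 2x^2 + 2y^2 + 2z^2 - 8x - 12y + 4z + 47
df/dx = 4x + (-8) = 0 => x = 2
df/dy = 4y + (-12) = 0 => y = 3
df/dz = 4z + (4) = 0 => z = -1
f(2,3,-1) = 2*(2)^2 + 2*(3)^2 + 2*(-1)^2 + -8*(2) + -12*(3) + 4*(-1) + 47 = 19
Hessian is diagonal with entries 4, 4, 4 > 0, confirmed minimum.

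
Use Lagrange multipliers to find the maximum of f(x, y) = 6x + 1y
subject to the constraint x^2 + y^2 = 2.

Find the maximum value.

Set up Lagrange conditions: grad f = lambda * grad g
  6 = 2*lambda*x
  1 = 2*lambda*y
From these: x/y = 6/1, so x = 6t, y = 1t for some t.
Substitute into constraint: (6t)^2 + (1t)^2 = 2
  t^2 * 37 = 2
  t = sqrt(2/37)
Maximum = 6*x + 1*y = (6^2 + 1^2)*t = 37 * sqrt(2/37) = sqrt(74)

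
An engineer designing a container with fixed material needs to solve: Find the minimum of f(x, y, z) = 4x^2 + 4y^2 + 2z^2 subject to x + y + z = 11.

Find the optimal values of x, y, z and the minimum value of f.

Using Lagrange multipliers on f = 4x^2 + 4y^2 + 2z^2 with constraint x + y + z = 11:
Conditions: 2*4*x = lambda, 2*4*y = lambda, 2*2*z = lambda
So x = lambda/8, y = lambda/8, z = lambda/4
Substituting into constraint: lambda * (1/2) = 11
lambda = 22
x = 11/4, y = 11/4, z = 11/2
Minimum value = 121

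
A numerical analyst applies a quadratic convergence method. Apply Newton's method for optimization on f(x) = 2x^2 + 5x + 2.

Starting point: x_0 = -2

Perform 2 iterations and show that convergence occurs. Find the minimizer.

f(x) = 2x^2 + 5x + 2, f'(x) = 4x + (5), f''(x) = 4
Step 1: f'(-2) = -3, x_1 = -2 - -3/4 = -5/4
Step 2: f'(-5/4) = 0, x_2 = -5/4 (converged)
Newton's method converges in 1 step for quadratics.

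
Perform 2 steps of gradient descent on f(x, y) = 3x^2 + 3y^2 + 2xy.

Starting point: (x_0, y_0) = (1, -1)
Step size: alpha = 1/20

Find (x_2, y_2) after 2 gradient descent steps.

f(x,y) = 3x^2 + 3y^2 + 2xy
grad_x = 6x + 2y, grad_y = 6y + 2x
Step 1: grad = (4, -4), (4/5, -4/5)
Step 2: grad = (16/5, -16/5), (16/25, -16/25)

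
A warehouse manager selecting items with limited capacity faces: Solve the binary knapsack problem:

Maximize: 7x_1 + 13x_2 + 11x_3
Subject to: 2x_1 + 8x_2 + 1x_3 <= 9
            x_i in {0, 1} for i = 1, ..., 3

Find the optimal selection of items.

Items: item 1 (v=7, w=2), item 2 (v=13, w=8), item 3 (v=11, w=1)
Capacity: 9
Checking all 8 subsets (w = total weight, v = total value):
  {}: w = 0, v = 0
  {1}: w = 2, v = 7
  {2}: w = 8, v = 13
  {3}: w = 1, v = 11
  {1, 2}: w = 10 > 9, infeasible
  {1, 3}: w = 3, v = 18
  {2, 3}: w = 9, v = 24
  {1, 2, 3}: w = 11 > 9, infeasible
Best feasible subset: items [2, 3]
Total weight: 9 <= 9, total value: 24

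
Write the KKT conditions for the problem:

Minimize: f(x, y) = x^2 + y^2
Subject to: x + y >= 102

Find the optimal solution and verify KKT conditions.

KKT conditions for min x^2 + y^2 s.t. x + y >= 102:
Stationarity: 2x = mu, 2y = mu
So x = y = mu/2.
Complementary slackness: mu*(x + y - 102) = 0
Primal feasibility: x + y >= 102; dual feasibility: mu >= 0
If mu = 0 then x = y = 0, but 0 + 0 < 102 is infeasible, so the constraint is active.
Constraint active: x + y = 2*(mu/2) = 102 => mu = 102
x = y = 51, f = 5202
Verify: stationarity 2*51 = 102 = mu; primal 51 + 51 = 102 >= 102; dual mu = 102 >= 0; complementary slackness 102*(102 - 102) = 0. All KKT conditions hold.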